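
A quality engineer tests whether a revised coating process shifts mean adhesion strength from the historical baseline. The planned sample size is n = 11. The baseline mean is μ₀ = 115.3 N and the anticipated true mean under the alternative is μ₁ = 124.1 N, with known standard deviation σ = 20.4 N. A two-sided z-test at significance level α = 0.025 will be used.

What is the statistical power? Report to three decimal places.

Standardized effect: d = |μ₁ − μ₀| / σ = |124.1 − 115.3| / 20.4 = 0.4314
Noncentrality parameter: λ = d·√n = 0.4314 × √11 = 1.4307
Critical value for a two-sided test at α = 0.025: z_{α/2} = 2.241.
Power = Φ(λ − 2.241) + Φ(−λ − 2.241) = Φ(-0.811) + Φ(-3.672) = 0.2088 + 0.0001 = 0.2089.

Power ≈ 0.209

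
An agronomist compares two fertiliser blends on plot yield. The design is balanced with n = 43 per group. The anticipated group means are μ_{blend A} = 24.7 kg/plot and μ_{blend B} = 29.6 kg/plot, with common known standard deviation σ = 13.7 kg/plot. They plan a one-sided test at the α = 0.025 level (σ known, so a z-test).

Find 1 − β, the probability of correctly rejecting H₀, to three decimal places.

Power ≈ 0.382

Standardized effect: d = |μ_{blend A} − μ_{blend B}| / σ = |24.7 − 29.6| / 13.7 = 0.3577
Noncentrality parameter: δ = d·√(n/2) = 0.3577 × √(43/2) = 1.6584
Critical value for a one-sided test at α = 0.025: z_α = 1.960.
Power = P(Z > 1.960 − δ) = Φ(-0.302) = 0.3815.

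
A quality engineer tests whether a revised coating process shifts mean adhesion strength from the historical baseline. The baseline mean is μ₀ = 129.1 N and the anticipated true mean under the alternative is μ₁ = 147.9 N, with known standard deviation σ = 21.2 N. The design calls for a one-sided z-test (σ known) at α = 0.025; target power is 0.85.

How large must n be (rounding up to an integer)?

n = 12

Standardized effect: d = |μ₁ − μ₀| / σ = |147.9 − 129.1| / 21.2 = 0.8868
For power 0.85 need Φ(δ − z_{0.025}) = 0.85, so δ = z_{0.025} + z_{0.15} = 1.960 + 1.036 = 2.996.
δ = d·√n ⇒ n = (δ/d)² = (2.996 / 0.8868)² = 11.42.
Round up to the next whole unit.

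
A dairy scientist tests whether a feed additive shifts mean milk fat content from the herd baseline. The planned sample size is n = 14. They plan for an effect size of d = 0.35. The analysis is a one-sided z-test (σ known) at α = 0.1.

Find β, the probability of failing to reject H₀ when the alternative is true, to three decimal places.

Noncentrality parameter: δ = d·√n = 0.35 × √14 = 1.3096
Critical value for a one-sided test at α = 0.1: z_α = 1.282.
Power = Φ(δ − 1.282) = Φ(0.028) = 0.5112.
Type II error: β = 1 − power = 1 − 0.5112 = 0.4888.

β ≈ 0.489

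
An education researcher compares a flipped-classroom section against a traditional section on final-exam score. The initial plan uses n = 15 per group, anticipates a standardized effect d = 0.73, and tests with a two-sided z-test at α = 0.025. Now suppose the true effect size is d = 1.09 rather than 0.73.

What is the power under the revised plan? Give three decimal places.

With d = 1.09: δ = d·√(n/2) = 1.09 × √(15/2) = 2.9851. Critical value z_{0.0125} = 2.241.
Revised power = Φ(δ − 2.241) + Φ(−δ − 2.241) = Φ(0.744) + Φ(-5.226) = 0.7715 + 0.0000 = 0.7715.

Power ≈ 0.771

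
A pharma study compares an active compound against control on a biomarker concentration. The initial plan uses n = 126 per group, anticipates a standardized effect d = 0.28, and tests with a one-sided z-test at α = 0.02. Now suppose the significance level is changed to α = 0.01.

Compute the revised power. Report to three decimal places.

Power ≈ 0.459

δ = d·√(n/2) = 0.28 × √(126/2) = 2.2224 (unchanged). New critical value: z_{0.01} = 2.326.
Revised power = P(Z > 2.326 − δ) = Φ(-0.104) = 0.4586.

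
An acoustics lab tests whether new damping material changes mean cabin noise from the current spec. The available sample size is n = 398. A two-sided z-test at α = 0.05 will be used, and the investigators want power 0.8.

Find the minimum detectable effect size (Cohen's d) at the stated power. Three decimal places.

Need Φ(δ − 1.960) = 0.8, so δ = 1.960 + 0.842 = 2.802.
(Lower-tail contribution to power is negligible for δ > 0.)
δ = d·√n ⇒ d = δ/√n = 2.802/√398 = 0.1404.

d ≈ 0.140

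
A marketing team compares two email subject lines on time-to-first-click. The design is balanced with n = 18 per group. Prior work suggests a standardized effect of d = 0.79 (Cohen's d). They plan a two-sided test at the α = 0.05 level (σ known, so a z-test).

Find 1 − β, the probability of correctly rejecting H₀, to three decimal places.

Power ≈ 0.659

Noncentrality parameter: δ = d·√(n/2) = 0.79 × √(18/2) = 2.3700
Critical value for a two-sided test at α = 0.05: z_{α/2} = 1.960.
Power = Φ(δ − 1.960) + Φ(−δ − 1.960) = Φ(0.410) + Φ(-4.330) = 0.6591 + 0.0000 = 0.6591.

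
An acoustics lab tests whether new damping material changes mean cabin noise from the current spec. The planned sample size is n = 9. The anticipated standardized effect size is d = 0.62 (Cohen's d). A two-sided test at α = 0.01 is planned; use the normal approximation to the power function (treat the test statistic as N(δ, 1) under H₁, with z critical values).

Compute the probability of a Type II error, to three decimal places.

β ≈ 0.763

Noncentrality parameter: δ = d·√n = 0.62 × √9 = 1.8600
Two-sided α = 0.01 → critical value z_{0.005} = 2.576.
Power = Φ(δ − 2.576) + Φ(−δ − 2.576) = Φ(-0.716) + Φ(-4.436) = 0.2370 + 0.0000 = 0.2371.
Type II error: β = 1 − power = 1 − 0.2371 = 0.7629.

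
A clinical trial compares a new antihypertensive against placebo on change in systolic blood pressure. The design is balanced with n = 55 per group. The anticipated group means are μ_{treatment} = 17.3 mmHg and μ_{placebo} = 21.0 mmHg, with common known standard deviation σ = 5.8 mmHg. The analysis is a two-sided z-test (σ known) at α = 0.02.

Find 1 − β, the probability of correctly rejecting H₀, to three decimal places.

Standardized effect: d = |μ_{treatment} − μ_{placebo}| / σ = |17.3 − 21.0| / 5.8 = 0.6379
Noncentrality parameter: δ = d·√(n/2) = 0.6379 × √(55/2) = 3.3453
Critical value for a two-sided test at α = 0.02: z_{α/2} = 2.326.
Power = Φ(δ − 2.326) + Φ(−δ − 2.326) = Φ(1.019) + Φ(-5.672) = 0.8459 + 0.0000 = 0.8459.

Power ≈ 0.846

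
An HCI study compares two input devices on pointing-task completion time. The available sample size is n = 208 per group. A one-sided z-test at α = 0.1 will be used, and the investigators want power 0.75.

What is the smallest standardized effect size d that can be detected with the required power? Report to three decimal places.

d ≈ 0.192

Need Φ(δ − 1.282) = 0.75, so δ = 1.282 + 0.674 = 1.956.
δ = d·√(n/2) ⇒ d = δ/√(n/2) = 1.956/√(208/2) = 0.1918.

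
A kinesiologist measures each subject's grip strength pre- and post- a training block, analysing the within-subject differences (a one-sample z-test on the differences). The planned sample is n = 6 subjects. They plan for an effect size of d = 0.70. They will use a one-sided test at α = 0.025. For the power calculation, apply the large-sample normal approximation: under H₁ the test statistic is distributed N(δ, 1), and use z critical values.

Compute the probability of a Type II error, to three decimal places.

β ≈ 0.597

Noncentrality parameter: δ = d·√n = 0.70 × √6 = 1.7146
One-sided α = 0.025 → critical value z_{0.025} = 1.960.
Power = P(Z > 1.960 − δ) = Φ(-0.245) = 0.4031.
Type II error: β = 1 − power = 1 − 0.4031 = 0.5969.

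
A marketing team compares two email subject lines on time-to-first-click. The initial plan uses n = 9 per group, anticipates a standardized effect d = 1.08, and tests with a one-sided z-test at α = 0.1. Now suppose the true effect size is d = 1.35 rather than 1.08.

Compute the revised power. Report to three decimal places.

With d = 1.35: δ = d·√(n/2) = 1.35 × √(9/2) = 2.8638. Critical value z_{0.1} = 1.282.
Revised power = P(Z > 1.282 − δ) = Φ(1.582) = 0.9432.

Power ≈ 0.943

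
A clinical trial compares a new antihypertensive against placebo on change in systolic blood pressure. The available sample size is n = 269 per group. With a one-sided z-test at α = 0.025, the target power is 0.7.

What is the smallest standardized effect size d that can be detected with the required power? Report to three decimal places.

Required noncentrality: δ = z_{0.025} + z_{0.30} = 1.960 + 0.524 = 2.484.
δ = d·√(n/2) ⇒ d = δ/√(n/2) = 2.484/√(269/2) = 0.2142.

d ≈ 0.214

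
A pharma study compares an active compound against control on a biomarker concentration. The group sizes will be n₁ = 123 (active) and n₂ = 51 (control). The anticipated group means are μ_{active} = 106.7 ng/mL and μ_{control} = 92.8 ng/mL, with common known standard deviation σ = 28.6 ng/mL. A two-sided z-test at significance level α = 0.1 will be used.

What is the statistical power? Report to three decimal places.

Standardized effect: d = |μ_{active} − μ_{control}| / σ = |106.7 − 92.8| / 28.6 = 0.4860
Noncentrality parameter: δ = d / √(1/n₁ + 1/n₂) = 0.4860 / √(1/123 + 1/51) = 2.9182
Two-sided α = 0.1 → critical value z_{0.05} = 1.645.
Power = Φ(δ − 1.645) + Φ(−δ − 1.645) = Φ(1.273) + Φ(-4.563) = 0.8985 + 0.0000 = 0.8986.

Power ≈ 0.899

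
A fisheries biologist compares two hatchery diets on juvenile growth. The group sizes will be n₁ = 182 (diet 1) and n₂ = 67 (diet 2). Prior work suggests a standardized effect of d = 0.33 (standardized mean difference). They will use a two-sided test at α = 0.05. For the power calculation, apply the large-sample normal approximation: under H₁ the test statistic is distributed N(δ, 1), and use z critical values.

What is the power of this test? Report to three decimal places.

Power ≈ 0.637

Noncentrality parameter: δ = d / √(1/n₁ + 1/n₂) = 0.33 / √(1/182 + 1/67) = 2.3093
Two-sided α = 0.05 → critical value z_{0.025} = 1.960.
Power = Φ(δ − 1.960) + Φ(−δ − 1.960) = Φ(0.349) + Φ(-4.269) = 0.6366 + 0.0000 = 0.6366.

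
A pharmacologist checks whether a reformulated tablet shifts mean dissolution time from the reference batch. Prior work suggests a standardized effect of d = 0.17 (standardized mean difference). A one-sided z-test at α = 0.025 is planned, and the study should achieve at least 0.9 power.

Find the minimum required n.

n = 364

For power 0.9 need Φ(δ − z_{0.025}) = 0.9, so δ = z_{0.025} + z_{0.10} = 1.960 + 1.282 = 3.242.
δ = d·√n ⇒ n = (δ/d)² = (3.242 / 0.17)² = 363.58.
Rounding up, n = 364.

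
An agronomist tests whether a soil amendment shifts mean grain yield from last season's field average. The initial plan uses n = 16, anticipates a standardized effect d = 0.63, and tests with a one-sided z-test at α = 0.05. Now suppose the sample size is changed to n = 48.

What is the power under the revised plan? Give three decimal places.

Power ≈ 0.997

With n = 48: δ = d·√n = 0.63 × √48 = 4.3648. Critical value z_{0.05} = 1.645.
Revised power = P(Z > 1.645 − δ) = Φ(2.720) = 0.9967.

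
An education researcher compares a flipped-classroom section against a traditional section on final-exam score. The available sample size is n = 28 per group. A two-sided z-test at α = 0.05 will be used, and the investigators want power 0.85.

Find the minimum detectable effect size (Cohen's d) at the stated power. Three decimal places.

Required noncentrality: δ = z_{0.025} + z_{0.15} = 1.960 + 1.036 = 2.996.
(The second rejection-region term Φ(−δ − z_{α/2}) is negligible and dropped.)
δ = d·√(n/2) ⇒ d = δ/√(n/2) = 2.996/√(28/2) = 0.8008.

d ≈ 0.801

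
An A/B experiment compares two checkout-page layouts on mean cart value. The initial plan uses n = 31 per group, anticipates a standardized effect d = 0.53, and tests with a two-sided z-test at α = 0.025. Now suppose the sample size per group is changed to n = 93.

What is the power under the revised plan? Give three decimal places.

Power ≈ 0.915

With n = 93 per group: δ = d·√(n/2) = 0.53 × √(93/2) = 3.6141. Critical value z_{0.0125} = 2.241.
Revised power = Φ(δ − 2.241) + Φ(−δ − 2.241) = Φ(1.373) + Φ(-5.856) = 0.9151 + 0.0000 = 0.9151.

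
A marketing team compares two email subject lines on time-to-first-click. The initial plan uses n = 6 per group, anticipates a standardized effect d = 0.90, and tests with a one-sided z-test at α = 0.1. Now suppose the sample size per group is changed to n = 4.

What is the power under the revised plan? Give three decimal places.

Power ≈ 0.497

With n = 4 per group: δ = d·√(n/2) = 0.90 × √(4/2) = 1.2728. Critical value z_{0.1} = 1.282.
Revised power = P(Z > 1.282 − δ) = Φ(-0.009) = 0.4965.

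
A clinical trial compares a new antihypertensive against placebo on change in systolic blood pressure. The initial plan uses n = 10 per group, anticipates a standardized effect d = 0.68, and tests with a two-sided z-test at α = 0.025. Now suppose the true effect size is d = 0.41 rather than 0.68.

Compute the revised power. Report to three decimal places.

With d = 0.41: δ = d·√(n/2) = 0.41 × √(10/2) = 0.9168. Critical value z_{0.0125} = 2.241.
Revised power = Φ(δ − 2.241) + Φ(−δ − 2.241) = Φ(-1.325) + Φ(-3.158) = 0.0926 + 0.0008 = 0.0934.

Power ≈ 0.093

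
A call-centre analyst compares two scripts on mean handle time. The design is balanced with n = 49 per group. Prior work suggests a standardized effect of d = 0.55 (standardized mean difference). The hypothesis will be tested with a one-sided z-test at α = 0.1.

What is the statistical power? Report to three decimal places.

Power ≈ 0.925

Noncentrality parameter: δ = d·√(n/2) = 0.55 × √(49/2) = 2.7224
Critical value for a one-sided test at α = 0.1: z_α = 1.282.
Power = Φ(δ − 1.282) = Φ(1.441) = 0.9252.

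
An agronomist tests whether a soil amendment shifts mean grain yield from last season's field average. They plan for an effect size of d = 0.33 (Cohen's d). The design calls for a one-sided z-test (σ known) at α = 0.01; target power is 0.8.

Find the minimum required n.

n = 93

For power 0.8 need Φ(δ − z_{0.01}) = 0.8, so δ = z_{0.01} + z_{0.20} = 2.326 + 0.842 = 3.168.
δ = d·√n ⇒ n = (δ/d)² = (3.168 / 0.33)² = 92.16.
Rounding up, n = 93.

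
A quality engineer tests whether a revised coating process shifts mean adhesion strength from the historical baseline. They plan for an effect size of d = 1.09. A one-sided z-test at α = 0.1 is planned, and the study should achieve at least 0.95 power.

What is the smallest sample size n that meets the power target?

Set Φ(δ − 1.282) = 0.95; then δ − 1.282 = Φ⁻¹(0.95) = 1.645, giving δ = 2.926.
δ = d·√n ⇒ n = (δ/d)² = (2.926 / 1.09)² = 7.21.
Rounding up, n = 8.

n = 8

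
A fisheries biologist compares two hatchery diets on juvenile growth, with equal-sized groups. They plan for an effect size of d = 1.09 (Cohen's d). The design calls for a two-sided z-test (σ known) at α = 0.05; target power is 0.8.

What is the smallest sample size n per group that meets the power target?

n = 14 per group

Set Φ(δ − 1.960) = 0.8; then δ − 1.960 = Φ⁻¹(0.8) = 0.842, giving δ = 2.802.
(For δ > 0 the lower-tail rejection region contributes negligibly to power, so the one-term inversion is standard.)
δ = d·√(n/2) ⇒ n = 2(δ/d)² = 2 × (2.802 / 1.09)² = 13.21.
Round up to the next whole unit.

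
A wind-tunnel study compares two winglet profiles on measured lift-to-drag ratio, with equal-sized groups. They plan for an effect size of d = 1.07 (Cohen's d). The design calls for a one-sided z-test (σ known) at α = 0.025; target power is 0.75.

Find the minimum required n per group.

n = 13 per group

Set Φ(δ − 1.960) = 0.75; then δ − 1.960 = Φ⁻¹(0.75) = 0.674, giving δ = 2.634.
δ = d·√(n/2) ⇒ n = 2(δ/d)² = 2 × (2.634 / 1.07)² = 12.12.
Round up to the next whole unit.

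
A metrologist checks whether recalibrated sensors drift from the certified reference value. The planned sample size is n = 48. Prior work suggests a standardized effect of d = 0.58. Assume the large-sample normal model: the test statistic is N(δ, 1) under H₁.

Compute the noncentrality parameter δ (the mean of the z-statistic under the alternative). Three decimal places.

δ ≈ 4.018

δ = d·√n = 0.58 × √48 = 4.0184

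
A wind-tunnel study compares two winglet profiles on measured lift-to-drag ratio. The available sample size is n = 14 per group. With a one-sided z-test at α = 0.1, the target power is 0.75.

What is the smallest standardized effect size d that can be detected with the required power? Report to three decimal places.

d ≈ 0.739

Required noncentrality: δ = z_{0.1} + z_{0.25} = 1.282 + 0.674 = 1.956.
δ = d·√(n/2) ⇒ d = δ/√(n/2) = 1.956/√(14/2) = 0.7393.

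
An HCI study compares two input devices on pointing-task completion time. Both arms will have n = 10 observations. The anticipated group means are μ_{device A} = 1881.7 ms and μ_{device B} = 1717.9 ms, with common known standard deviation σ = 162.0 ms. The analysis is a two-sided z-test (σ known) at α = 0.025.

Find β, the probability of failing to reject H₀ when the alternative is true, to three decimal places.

Standardized effect: d = |μ_{device A} − μ_{device B}| / σ = |1881.7 − 1717.9| / 162.0 = 1.0111
Noncentrality parameter: δ = d·√(n/2) = 1.0111 × √(10/2) = 2.2609
Critical value for a two-sided test at α = 0.025: z_{α/2} = 2.241.
Power = Φ(δ − 2.241) + Φ(−δ − 2.241) = Φ(0.020) + Φ(-4.502) = 0.5078 + 0.0000 = 0.5078.
Type II error: β = 1 − power = 1 − 0.5078 = 0.4922.

β ≈ 0.492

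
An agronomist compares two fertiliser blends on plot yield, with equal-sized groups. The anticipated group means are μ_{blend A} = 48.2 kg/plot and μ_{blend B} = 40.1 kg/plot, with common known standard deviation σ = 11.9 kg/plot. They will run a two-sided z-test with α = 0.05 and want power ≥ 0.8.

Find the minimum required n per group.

n = 34 per group

Standardized effect: d = |μ_{blend A} − μ_{blend B}| / σ = |48.2 − 40.1| / 11.9 = 0.6807
Set Φ(δ − 1.960) = 0.8; then δ − 1.960 = Φ⁻¹(0.8) = 0.842, giving δ = 2.802.
(The Φ(−δ − z_{α/2}) term is vanishingly small for δ > 0 and is dropped in the standard sample-size formula.)
δ = d·√(n/2) ⇒ n = 2(δ/d)² = 2 × (2.802 / 0.6807)² = 33.88.
Round up to the next whole unit.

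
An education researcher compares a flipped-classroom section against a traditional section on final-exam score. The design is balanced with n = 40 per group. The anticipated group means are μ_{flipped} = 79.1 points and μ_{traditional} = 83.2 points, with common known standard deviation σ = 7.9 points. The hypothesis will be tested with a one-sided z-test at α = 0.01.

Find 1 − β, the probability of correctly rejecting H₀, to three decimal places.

Standardized effect: d = |μ_{flipped} − μ_{traditional}| / σ = |79.1 − 83.2| / 7.9 = 0.5190
Noncentrality parameter: δ = d·√(n/2) = 0.5190 × √(40/2) = 2.3210
Critical value for a one-sided test at α = 0.01: z_α = 2.326.
Power = Φ(δ − 2.326) = Φ(-0.005) = 0.4979.

Power ≈ 0.498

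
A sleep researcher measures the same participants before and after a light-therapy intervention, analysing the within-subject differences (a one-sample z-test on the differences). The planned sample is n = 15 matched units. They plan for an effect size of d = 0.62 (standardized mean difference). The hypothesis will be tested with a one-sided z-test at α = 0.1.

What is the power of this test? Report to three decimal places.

Power ≈ 0.869

Noncentrality parameter: δ = d·√n = 0.62 × √15 = 2.4012
Critical value for a one-sided test at α = 0.1: z_α = 1.282.
Power = P(Z > 1.282 − δ) = Φ(1.120) = 0.8686.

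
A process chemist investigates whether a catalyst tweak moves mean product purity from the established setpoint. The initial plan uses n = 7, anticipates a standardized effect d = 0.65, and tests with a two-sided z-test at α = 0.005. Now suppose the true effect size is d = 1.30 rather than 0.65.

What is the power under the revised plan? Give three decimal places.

Power ≈ 0.736

With d = 1.30: δ = d·√n = 1.30 × √7 = 3.4395. Critical value z_{0.0025} = 2.807.
Revised power = Φ(δ − 2.807) + Φ(−δ − 2.807) = Φ(0.632) + Φ(-6.247) = 0.7365 + 0.0000 = 0.7365.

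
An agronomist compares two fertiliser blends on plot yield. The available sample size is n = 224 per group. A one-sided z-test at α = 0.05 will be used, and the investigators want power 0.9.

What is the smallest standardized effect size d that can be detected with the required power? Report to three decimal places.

d ≈ 0.277

Need Φ(δ − 1.645) = 0.9, so δ = 1.645 + 1.282 = 2.926.
δ = d·√(n/2) ⇒ d = δ/√(n/2) = 2.926/√(224/2) = 0.2765.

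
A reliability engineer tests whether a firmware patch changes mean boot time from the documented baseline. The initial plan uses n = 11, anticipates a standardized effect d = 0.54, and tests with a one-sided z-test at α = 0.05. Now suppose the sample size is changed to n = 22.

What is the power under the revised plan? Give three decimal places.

Power ≈ 0.813

With n = 22: δ = d·√n = 0.54 × √22 = 2.5328. Critical value z_{0.05} = 1.645.
Revised power = Φ(δ − 1.645) = Φ(0.888) = 0.8127.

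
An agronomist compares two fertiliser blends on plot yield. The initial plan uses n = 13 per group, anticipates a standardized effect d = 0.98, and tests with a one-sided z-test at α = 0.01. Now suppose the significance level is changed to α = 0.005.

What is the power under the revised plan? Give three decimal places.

Power ≈ 0.469

δ = d·√(n/2) = 0.98 × √(13/2) = 2.4985 (unchanged). New critical value: z_{0.005} = 2.576.
Revised power = P(Z > 2.576 − δ) = Φ(-0.077) = 0.4692.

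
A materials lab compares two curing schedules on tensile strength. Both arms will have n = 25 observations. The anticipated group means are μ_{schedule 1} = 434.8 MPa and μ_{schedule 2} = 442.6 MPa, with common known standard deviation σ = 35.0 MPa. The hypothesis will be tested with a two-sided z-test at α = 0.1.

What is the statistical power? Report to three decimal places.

Power ≈ 0.203

Standardized effect: d = |μ_{schedule 1} − μ_{schedule 2}| / σ = |434.8 − 442.6| / 35.0 = 0.2229
Noncentrality parameter: δ = d·√(n/2) = 0.2229 × √(25/2) = 0.7879
Critical value for a two-sided test at α = 0.1: z_{α/2} = 1.645.
Power = Φ(δ − 1.645) + Φ(−δ − 1.645) = Φ(-0.857) + Φ(-2.433) = 0.1957 + 0.0075 = 0.2032.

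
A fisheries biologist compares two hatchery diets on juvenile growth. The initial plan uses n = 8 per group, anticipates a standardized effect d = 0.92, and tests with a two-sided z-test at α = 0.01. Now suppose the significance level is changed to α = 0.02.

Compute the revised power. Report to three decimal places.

δ = d·√(n/2) = 0.92 × √(8/2) = 1.8400 (unchanged). New critical value: z_{0.01} = 2.326.
Revised power = Φ(δ − 2.326) + Φ(−δ − 2.326) = Φ(-0.486) + Φ(-4.166) = 0.3134 + 0.0000 = 0.3134.

Power ≈ 0.313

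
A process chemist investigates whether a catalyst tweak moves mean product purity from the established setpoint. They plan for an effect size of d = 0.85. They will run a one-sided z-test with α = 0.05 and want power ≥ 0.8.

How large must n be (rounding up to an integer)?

n = 9

Set Φ(δ − 1.645) = 0.8; then δ − 1.645 = Φ⁻¹(0.8) = 0.842, giving δ = 2.486.
δ = d·√n ⇒ n = (δ/d)² = (2.486 / 0.85)² = 8.56.
Round up to the next whole unit.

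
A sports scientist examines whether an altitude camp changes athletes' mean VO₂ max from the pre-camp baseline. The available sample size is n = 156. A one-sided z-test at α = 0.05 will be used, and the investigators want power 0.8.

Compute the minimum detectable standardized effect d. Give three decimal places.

Need Φ(δ − 1.645) = 0.8, so δ = 1.645 + 0.842 = 2.486.
δ = d·√n ⇒ d = δ/√n = 2.486/√156 = 0.1991.

d ≈ 0.199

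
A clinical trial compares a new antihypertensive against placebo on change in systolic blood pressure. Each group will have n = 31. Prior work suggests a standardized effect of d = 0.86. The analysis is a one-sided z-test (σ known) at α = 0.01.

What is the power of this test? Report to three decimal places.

Noncentrality parameter: δ = d·√(n/2) = 0.86 × √(31/2) = 3.3858
One-sided α = 0.01 → critical value z_{0.01} = 2.326.
Power = P(Z > 2.326 − δ) = Φ(1.059) = 0.8553.

Power ≈ 0.855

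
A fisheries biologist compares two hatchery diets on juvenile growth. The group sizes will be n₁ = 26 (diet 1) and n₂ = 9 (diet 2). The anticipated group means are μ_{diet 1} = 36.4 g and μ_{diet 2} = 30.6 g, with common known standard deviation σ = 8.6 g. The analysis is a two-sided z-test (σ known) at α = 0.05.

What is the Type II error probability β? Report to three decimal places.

Standardized effect: d = |μ_{diet 1} − μ_{diet 2}| / σ = |36.4 − 30.6| / 8.6 = 0.6744
Noncentrality parameter: δ = d / √(1/n₁ + 1/n₂) = 0.6744 / √(1/26 + 1/9) = 1.7438
Two-sided α = 0.05 → critical value z_{0.025} = 1.960.
Power = Φ(δ − 1.960) + Φ(−δ − 1.960) = Φ(-0.216) + Φ(-3.704) = 0.4144 + 0.0001 = 0.4145.
Type II error: β = 1 − power = 1 − 0.4145 = 0.5855.

β ≈ 0.585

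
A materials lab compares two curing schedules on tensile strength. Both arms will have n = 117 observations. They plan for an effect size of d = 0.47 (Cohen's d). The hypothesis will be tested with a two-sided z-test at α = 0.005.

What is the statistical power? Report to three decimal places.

Noncentrality parameter: δ = d·√(n/2) = 0.47 × √(117/2) = 3.5948
Critical value for a two-sided test at α = 0.005: z_{α/2} = 2.807.
Power = Φ(δ − 2.807) + Φ(−δ − 2.807) = Φ(0.788) + Φ(-6.402) = 0.7846 + 0.0000 = 0.7846.

Power ≈ 0.785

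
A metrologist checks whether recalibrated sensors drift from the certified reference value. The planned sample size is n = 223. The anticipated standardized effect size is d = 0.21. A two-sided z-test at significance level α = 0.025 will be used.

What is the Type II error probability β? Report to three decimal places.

Noncentrality parameter: δ = d·√n = 0.21 × √223 = 3.1360
Critical value for a two-sided test at α = 0.025: z_{α/2} = 2.241.
Power = Φ(δ − 2.241) + Φ(−δ − 2.241) = Φ(0.895) + Φ(-5.377) = 0.8145 + 0.0000 = 0.8145.
Type II error: β = 1 − power = 1 − 0.8145 = 0.1855.

β ≈ 0.186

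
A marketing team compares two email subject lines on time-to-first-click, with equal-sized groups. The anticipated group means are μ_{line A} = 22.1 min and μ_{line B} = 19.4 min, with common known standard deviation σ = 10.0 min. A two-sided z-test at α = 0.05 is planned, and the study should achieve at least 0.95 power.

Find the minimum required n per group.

Standardized effect: d = |μ_{line A} − μ_{line B}| / σ = |22.1 − 19.4| / 10.0 = 0.2700
For power 0.95 need Φ(δ − z_{0.025}) = 0.95, so δ = z_{0.025} + z_{0.05} = 1.960 + 1.645 = 3.605.
(The Φ(−δ − z_{α/2}) term is vanishingly small for δ > 0 and is dropped in the standard sample-size formula.)
δ = d·√(n/2) ⇒ n = 2(δ/d)² = 2 × (3.605 / 0.2700)² = 356.51.
Round up to the next whole unit.

n = 357 per group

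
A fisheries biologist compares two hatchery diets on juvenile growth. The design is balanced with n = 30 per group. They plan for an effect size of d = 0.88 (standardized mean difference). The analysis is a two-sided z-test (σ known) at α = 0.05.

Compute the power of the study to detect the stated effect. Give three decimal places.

Power ≈ 0.926

Noncentrality parameter: δ = d·√(n/2) = 0.88 × √(30/2) = 3.4082
Critical value for a two-sided test at α = 0.05: z_{α/2} = 1.960.
Power = Φ(δ − 1.960) + Φ(−δ − 1.960) = Φ(1.448) + Φ(-5.368) = 0.9262 + 0.0000 = 0.9262.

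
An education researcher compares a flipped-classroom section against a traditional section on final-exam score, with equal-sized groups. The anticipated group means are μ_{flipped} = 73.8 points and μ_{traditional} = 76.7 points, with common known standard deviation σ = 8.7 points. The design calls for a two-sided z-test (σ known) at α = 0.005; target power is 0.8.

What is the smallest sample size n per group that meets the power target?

n = 240 per group

Standardized effect: d = |μ_{flipped} − μ_{traditional}| / σ = |73.8 − 76.7| / 8.7 = 0.3333
Set Φ(δ − 2.807) = 0.8; then δ − 2.807 = Φ⁻¹(0.8) = 0.842, giving δ = 3.649.
(For δ > 0 the lower-tail rejection region contributes negligibly to power, so the one-term inversion is standard.)
δ = d·√(n/2) ⇒ n = 2(δ/d)² = 2 × (3.649 / 0.3333)² = 239.63.
Round up to the next whole unit.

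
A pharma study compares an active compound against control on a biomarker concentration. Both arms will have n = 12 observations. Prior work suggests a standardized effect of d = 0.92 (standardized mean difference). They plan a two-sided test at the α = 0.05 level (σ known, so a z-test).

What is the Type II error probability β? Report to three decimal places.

β ≈ 0.385

Noncentrality parameter: δ = d·√(n/2) = 0.92 × √(12/2) = 2.2535
Two-sided α = 0.05 → critical value z_{0.025} = 1.960.
Power = Φ(δ − 1.960) + Φ(−δ − 1.960) = Φ(0.294) + Φ(-4.213) = 0.6155 + 0.0000 = 0.6155.
Type II error: β = 1 − power = 1 − 0.6155 = 0.3845.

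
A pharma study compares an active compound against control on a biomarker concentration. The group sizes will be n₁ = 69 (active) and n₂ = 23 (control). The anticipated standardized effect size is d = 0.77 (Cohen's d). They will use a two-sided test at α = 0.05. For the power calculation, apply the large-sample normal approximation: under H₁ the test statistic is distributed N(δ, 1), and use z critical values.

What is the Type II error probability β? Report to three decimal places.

Noncentrality parameter: δ = d / √(1/n₁ + 1/n₂) = 0.77 / √(1/69 + 1/23) = 3.1981
Two-sided α = 0.05 → critical value z_{0.025} = 1.960.
Power = Φ(δ − 1.960) + Φ(−δ − 1.960) = Φ(1.238) + Φ(-5.158) = 0.8922 + 0.0000 = 0.8922.
Type II error: β = 1 − power = 1 − 0.8922 = 0.1078.

β ≈ 0.108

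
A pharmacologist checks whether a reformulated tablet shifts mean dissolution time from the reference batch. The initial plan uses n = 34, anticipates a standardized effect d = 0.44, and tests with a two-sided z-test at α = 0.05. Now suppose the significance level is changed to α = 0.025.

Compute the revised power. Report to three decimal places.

δ = d·√n = 0.44 × √34 = 2.5656 (unchanged). New critical value: z_{0.0125} = 2.241.
Revised power = Φ(δ − 2.241) + Φ(−δ − 2.241) = Φ(0.324) + Φ(-4.807) = 0.6271 + 0.0000 = 0.6271.

Power ≈ 0.627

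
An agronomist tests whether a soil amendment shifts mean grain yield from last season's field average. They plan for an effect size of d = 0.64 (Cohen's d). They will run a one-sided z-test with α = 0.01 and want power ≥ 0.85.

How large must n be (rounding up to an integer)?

For power 0.85 need Φ(δ − z_{0.01}) = 0.85, so δ = z_{0.01} + z_{0.15} = 2.326 + 1.036 = 3.363.
δ = d·√n ⇒ n = (δ/d)² = (3.363 / 0.64)² = 27.61.
Round up to the next whole unit.

n = 28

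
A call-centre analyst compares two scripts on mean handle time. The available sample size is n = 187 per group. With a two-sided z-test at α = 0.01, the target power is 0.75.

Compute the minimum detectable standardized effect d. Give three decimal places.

d ≈ 0.336

Need Φ(δ − 2.576) = 0.75, so δ = 2.576 + 0.674 = 3.250.
(The second rejection-region term Φ(−δ − z_{α/2}) is negligible and dropped.)
δ = d·√(n/2) ⇒ d = δ/√(n/2) = 3.250/√(187/2) = 0.3361.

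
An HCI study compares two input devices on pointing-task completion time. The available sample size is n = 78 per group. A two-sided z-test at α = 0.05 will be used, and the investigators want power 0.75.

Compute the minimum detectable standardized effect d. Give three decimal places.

Need Φ(δ − 1.960) = 0.75, so δ = 1.960 + 0.674 = 2.634.
(The second rejection-region term Φ(−δ − z_{α/2}) is negligible and dropped.)
δ = d·√(n/2) ⇒ d = δ/√(n/2) = 2.634/√(78/2) = 0.4219.

d ≈ 0.422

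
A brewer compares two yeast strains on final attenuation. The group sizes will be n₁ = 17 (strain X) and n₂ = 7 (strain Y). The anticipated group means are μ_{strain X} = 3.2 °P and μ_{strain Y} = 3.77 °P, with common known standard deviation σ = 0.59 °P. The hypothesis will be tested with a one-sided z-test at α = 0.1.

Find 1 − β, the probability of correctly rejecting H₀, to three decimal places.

Standardized effect: d = |μ_{strain X} − μ_{strain Y}| / σ = |3.2 − 3.77| / 0.59 = 0.9661
Noncentrality parameter: δ = d / √(1/n₁ + 1/n₂) = 0.9661 / √(1/17 + 1/7) = 2.1512
One-sided α = 0.1 → critical value z_{0.1} = 1.282.
Power = P(Z > 1.282 − δ) = Φ(0.870) = 0.8078.

Power ≈ 0.808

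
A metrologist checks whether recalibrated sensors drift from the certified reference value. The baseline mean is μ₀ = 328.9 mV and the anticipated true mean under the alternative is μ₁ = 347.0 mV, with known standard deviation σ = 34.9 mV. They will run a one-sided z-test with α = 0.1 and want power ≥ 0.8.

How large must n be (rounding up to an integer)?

Standardized effect: d = |μ₁ − μ₀| / σ = |347.0 − 328.9| / 34.9 = 0.5186
For power 0.8 need Φ(δ − z_{0.1}) = 0.8, so δ = z_{0.1} + z_{0.20} = 1.282 + 0.842 = 2.123.
δ = d·√n ⇒ n = (δ/d)² = (2.123 / 0.5186)² = 16.76.
Rounding up, n = 17.

n = 17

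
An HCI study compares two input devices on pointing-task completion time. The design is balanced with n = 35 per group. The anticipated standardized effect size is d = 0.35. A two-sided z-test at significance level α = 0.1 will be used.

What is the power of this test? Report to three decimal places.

Power ≈ 0.429

Noncentrality parameter: δ = d·√(n/2) = 0.35 × √(35/2) = 1.4642
Critical value for a two-sided test at α = 0.1: z_{α/2} = 1.645.
Power = Φ(δ − 1.645) + Φ(−δ − 1.645) = Φ(-0.181) + Φ(-3.109) = 0.4283 + 0.0009 = 0.4292.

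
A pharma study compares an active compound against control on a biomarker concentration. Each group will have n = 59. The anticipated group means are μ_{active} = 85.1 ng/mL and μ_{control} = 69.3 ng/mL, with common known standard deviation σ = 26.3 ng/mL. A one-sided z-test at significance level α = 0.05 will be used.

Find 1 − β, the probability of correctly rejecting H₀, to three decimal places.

Standardized effect: d = |μ_{active} − μ_{control}| / σ = |85.1 − 69.3| / 26.3 = 0.6008
Noncentrality parameter: δ = d·√(n/2) = 0.6008 × √(59/2) = 3.2630
One-sided α = 0.05 → critical value z_{0.05} = 1.645.
Power = P(Z > 1.645 − δ) = Φ(1.618) = 0.9472.

Power ≈ 0.947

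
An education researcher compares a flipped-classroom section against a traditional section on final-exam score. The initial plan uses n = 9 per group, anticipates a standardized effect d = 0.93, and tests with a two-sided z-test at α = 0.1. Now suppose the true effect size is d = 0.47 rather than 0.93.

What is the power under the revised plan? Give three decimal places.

With d = 0.47: δ = d·√(n/2) = 0.47 × √(9/2) = 0.9970. Critical value z_{0.05} = 1.645.
Revised power = Φ(δ − 1.645) + Φ(−δ − 1.645) = Φ(-0.648) + Φ(-2.642) = 0.2585 + 0.0041 = 0.2627.

Power ≈ 0.263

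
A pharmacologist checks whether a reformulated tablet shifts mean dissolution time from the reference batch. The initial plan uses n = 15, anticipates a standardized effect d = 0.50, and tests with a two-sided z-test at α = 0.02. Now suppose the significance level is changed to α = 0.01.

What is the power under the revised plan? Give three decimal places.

δ = d·√n = 0.50 × √15 = 1.9365 (unchanged). New critical value: z_{0.005} = 2.576.
Revised power = Φ(δ − 2.576) + Φ(−δ − 2.576) = Φ(-0.639) + Φ(-4.512) = 0.2613 + 0.0000 = 0.2613.

Power ≈ 0.261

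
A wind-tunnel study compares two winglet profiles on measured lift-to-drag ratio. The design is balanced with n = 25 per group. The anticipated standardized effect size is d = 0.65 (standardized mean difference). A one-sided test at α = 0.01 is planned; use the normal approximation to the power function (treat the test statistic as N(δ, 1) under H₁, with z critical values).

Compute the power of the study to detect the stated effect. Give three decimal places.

Noncentrality parameter: λ = d·√(n/2) = 0.65 × √(25/2) = 2.2981
Critical value for a one-sided test at α = 0.01: z_α = 2.326.
Power = P(Z > 2.326 − λ) = Φ(-0.028) = 0.4887.

Power ≈ 0.489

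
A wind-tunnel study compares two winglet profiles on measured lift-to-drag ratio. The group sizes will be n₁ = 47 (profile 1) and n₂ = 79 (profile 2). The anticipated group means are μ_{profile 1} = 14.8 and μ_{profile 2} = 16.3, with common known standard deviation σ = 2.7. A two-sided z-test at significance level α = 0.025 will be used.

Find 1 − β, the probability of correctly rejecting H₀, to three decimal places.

Standardized effect: d = |μ_{profile 1} − μ_{profile 2}| / σ = |14.8 − 16.3| / 2.7 = 0.5556
Noncentrality parameter: δ = d / √(1/n₁ + 1/n₂) = 0.5556 / √(1/47 + 1/79) = 3.0158
Two-sided α = 0.025 → critical value z_{0.0125} = 2.241.
Power = Φ(δ − 2.241) + Φ(−δ − 2.241) = Φ(0.774) + Φ(-5.257) = 0.7807 + 0.0000 = 0.7807.

Power ≈ 0.781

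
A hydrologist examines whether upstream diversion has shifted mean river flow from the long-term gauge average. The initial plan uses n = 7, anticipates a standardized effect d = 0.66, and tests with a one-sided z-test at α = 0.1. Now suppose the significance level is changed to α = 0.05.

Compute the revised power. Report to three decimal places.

Power ≈ 0.540

δ = d·√n = 0.66 × √7 = 1.7462 (unchanged). New critical value: z_{0.05} = 1.645.
Revised power = P(Z > 1.645 − δ) = Φ(0.101) = 0.5404.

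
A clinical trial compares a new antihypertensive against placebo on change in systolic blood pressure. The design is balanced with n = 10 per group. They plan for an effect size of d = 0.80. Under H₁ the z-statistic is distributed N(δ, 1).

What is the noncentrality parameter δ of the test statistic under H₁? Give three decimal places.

The noncentrality parameter scales effect size by the design's sample-size factor: δ = d·√(n/2) = 0.80 × √(10/2) = 1.7889

δ ≈ 1.789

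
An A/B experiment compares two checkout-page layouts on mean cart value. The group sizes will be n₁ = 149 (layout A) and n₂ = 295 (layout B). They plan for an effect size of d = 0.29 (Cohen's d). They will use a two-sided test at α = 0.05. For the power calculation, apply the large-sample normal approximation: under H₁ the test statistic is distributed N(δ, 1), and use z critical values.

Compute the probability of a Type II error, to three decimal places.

β ≈ 0.177

Noncentrality parameter: δ = d / √(1/n₁ + 1/n₂) = 0.29 / √(1/149 + 1/295) = 2.8854
Critical value for a two-sided test at α = 0.05: z_{α/2} = 1.960.
Power = Φ(δ − 1.960) + Φ(−δ − 1.960) = Φ(0.925) + Φ(-4.845) = 0.8226 + 0.0000 = 0.8226.
Type II error: β = 1 − power = 1 − 0.8226 = 0.1774.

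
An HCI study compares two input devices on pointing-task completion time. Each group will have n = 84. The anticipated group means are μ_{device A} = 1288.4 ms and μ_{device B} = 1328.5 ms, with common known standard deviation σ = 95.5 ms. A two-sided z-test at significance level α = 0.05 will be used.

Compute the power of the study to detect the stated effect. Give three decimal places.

Power ≈ 0.777

Standardized effect: d = |μ_{device A} − μ_{device B}| / σ = |1288.4 − 1328.5| / 95.5 = 0.4199
Noncentrality parameter: δ = d·√(n/2) = 0.4199 × √(84/2) = 2.7212
Two-sided α = 0.05 → critical value z_{0.025} = 1.960.
Power = Φ(δ − 1.960) + Φ(−δ − 1.960) = Φ(0.761) + Φ(-4.681) = 0.7768 + 0.0000 = 0.7768.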